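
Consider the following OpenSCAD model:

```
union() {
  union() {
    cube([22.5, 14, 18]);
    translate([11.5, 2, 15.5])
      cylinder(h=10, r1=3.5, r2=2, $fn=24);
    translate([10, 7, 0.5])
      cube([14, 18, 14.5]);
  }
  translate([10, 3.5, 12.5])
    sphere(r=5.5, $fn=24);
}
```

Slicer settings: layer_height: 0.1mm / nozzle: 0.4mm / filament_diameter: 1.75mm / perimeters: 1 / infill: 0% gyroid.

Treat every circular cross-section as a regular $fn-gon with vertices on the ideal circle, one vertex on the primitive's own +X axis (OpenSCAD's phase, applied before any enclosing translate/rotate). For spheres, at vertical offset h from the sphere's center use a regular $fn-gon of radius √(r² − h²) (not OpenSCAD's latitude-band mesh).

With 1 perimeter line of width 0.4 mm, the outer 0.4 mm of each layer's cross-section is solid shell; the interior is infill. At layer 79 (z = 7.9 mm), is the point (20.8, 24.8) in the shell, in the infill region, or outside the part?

shell

At z = 7.9 mm: the 22.5×14 cube contributes its full rectangle; the cone at (11.5, 2) is not intersected at this z (z outside [15.5, 25.5]); the cube at (10, 7) (footprint 14×18) is included at this height; Merging all regions: the regions partially overlap (shared area 87.50 mm²), so overlapping operands fuse into one piece — 1 connected region; the r=5.5 sphere at (10, 3.5) slices to a regular 24-gon of circumradius 3.015 (√(r²−h²) with h=4.6 from center); Combining (union): the r=5.5 sphere at (10, 3.5) lies entirely inside that combined region, so the union is just that combined region — 1 connected region. Overall, the cross-section is a single solid region. The nearest boundary edge runs (10.00, 25.00)→(24.00, 25.00); distance from the point to it = 0.20 mm. The point is inside the cross-section, 0.20 mm from the nearest boundary — within the 0.4 mm shell band (1 × 0.4).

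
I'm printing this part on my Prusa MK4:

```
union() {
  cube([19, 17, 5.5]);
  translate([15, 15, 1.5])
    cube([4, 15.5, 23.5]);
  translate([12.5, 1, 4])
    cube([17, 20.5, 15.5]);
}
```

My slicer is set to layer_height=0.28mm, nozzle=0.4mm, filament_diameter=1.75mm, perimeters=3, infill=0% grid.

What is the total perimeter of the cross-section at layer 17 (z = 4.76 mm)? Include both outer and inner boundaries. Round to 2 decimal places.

120.00 mm

At z = 4.76 mm: the 19×17 cube contributes its full rectangle (perimeter 72.00 mm); the cube at (15, 15) (footprint 4×15.5) is included at this height (perimeter 39.00 mm); the cube at (12.5, 1) is present — its section is the full 17×20.5 rectangle (perimeter 75.00 mm); Merging all regions: the regions partially overlap (shared area 130.00 mm²), so the edge portions inside another operand are dropped and the merged outline is re-measured after clipping — boundary = 120.00 mm. Overall, the cross-section is a single solid region. Total boundary length (outer) = 120.00 mm.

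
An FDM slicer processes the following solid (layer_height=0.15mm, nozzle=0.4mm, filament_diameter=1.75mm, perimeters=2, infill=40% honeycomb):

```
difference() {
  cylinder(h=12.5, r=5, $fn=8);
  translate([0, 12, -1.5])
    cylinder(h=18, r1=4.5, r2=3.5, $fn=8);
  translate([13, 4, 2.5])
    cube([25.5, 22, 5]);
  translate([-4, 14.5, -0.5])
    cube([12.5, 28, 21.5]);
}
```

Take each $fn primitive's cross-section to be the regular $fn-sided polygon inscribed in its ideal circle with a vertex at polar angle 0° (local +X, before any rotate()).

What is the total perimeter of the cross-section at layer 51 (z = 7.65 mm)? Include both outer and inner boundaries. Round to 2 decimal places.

30.61 mm

At z = 7.65 mm: the r=5 cylinder gives a regular 8-gon of circumradius 5 (constant along its height) (perimeter = 2·8·5.000·sin(180°/8) = 30.61 mm); the cone at (0, 12) contributes a regular 8-gon of circumradius 3.992 (interpolated between r1=4.5 and r2=3.5 at t=0.508) (perimeter = 2·8·3.992·sin(180°/8) = 24.44 mm); the cube at (13, 4) is absent (z outside [2.5, 7.5]); the cube at (-4, 14.5) (footprint 12.5×28) is included at this height (perimeter 81.00 mm); Taking the first minus the rest: starting from the r=5 cylinder, the cone at (0, 12) misses the remaining region (no effect); the 12.5×28 cube at (-4, 14.5) misses the remaining region (no effect) — boundary = 30.61 mm. Overall, the cross-section is a single solid region. Total boundary length (outer) = 30.61 mm.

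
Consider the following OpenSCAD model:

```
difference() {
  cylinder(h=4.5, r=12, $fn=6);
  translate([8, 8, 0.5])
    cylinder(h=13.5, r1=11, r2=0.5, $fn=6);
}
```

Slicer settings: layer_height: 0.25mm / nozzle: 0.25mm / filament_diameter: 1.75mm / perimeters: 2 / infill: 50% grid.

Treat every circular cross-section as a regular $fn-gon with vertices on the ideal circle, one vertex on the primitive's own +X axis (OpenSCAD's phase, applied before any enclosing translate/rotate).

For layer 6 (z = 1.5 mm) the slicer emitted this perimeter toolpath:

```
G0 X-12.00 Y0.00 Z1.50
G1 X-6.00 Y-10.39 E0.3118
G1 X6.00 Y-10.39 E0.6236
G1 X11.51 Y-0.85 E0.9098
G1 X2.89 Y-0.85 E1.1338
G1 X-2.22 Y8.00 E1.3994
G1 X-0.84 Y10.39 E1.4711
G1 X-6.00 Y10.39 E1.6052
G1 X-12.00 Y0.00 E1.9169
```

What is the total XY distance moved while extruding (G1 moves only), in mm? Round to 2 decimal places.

Sum the Euclidean lengths of each G1 segment: total = 73.77 mm.

73.77 mm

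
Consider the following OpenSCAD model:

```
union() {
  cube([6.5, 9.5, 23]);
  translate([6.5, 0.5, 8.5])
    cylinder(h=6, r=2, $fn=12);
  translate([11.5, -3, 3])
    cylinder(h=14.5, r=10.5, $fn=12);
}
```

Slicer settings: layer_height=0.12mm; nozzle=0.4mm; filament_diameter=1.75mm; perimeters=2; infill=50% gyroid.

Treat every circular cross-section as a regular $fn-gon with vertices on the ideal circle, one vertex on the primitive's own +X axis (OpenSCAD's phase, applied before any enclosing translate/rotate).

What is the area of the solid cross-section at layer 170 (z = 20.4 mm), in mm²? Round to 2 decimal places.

At z = 20.4 mm: the cube (footprint 6.5×9.5) is included at this height (area 61.75 mm²); the cylinder at (6.5, 0.5) is absent (z outside [8.5, 14.5]); the cylinder at (11.5, -3) is not intersected at this z (z outside [3, 17.5]); Merging all regions: only the 6.5×9.5 cube is present, so the union is just that shape — area = 61.75 mm². Overall, the cross-section is a single solid region. Net area = 61.75 mm².

61.75 mm²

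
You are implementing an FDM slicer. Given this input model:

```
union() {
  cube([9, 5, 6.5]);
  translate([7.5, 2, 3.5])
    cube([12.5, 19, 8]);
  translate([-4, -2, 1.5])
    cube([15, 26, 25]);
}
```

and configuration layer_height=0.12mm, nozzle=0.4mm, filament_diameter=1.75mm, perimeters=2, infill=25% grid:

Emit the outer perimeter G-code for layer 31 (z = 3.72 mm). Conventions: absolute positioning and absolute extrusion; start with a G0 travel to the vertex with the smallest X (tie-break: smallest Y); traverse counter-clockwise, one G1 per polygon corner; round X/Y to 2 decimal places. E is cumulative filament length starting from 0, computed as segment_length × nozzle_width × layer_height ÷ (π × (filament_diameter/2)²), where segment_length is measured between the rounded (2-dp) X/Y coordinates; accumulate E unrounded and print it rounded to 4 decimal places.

G0 X-4.00 Y-2.00 Z3.72
G1 X11.00 Y-2.00 E0.2993
G1 X11.00 Y2.00 E0.3792
G1 X20.00 Y2.00 E0.5588
G1 X20.00 Y21.00 E0.9379
G1 X11.00 Y21.00 E1.1175
G1 X11.00 Y24.00 E1.1774
G1 X-4.00 Y24.00 E1.4767
G1 X-4.00 Y-2.00 E1.9956

At z = 3.72 mm: the cube is present — its section is the full 9×5 rectangle; the 12.5×19 cube at (7.5, 2) contributes its full rectangle; the cube at (-4, -2) (footprint 15×26) is included at this height; Combining (union): the regions partially overlap (shared area 111.50 mm²), so overlapping operands fuse into one piece — 1 connected region. The outline is a single polygon with 8 vertices. Extrusion per mm of travel: 0.4 × 0.12 / (π × 0.875²) = 0.019956. Accumulating E over each segment gives final E = 1.9956.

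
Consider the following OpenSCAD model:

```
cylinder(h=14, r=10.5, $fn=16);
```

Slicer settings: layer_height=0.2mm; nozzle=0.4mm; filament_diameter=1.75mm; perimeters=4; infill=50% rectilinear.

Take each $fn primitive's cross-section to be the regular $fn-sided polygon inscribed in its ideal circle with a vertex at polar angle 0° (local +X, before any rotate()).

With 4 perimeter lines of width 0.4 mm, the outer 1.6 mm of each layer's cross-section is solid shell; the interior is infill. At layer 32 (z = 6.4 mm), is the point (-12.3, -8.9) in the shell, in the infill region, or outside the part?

At z = 6.4 mm: the cylinder: section is a regular 16-gon, circumradius r=10.5. Overall, the cross-section is a single solid region. The nearest boundary edge runs (-9.70, -4.02)→(-7.42, -7.42); distance from the point to it = 4.87 mm. The point is not inside any of the regions above, so it lies outside the cross-section (4.87 mm from the nearest boundary).

outside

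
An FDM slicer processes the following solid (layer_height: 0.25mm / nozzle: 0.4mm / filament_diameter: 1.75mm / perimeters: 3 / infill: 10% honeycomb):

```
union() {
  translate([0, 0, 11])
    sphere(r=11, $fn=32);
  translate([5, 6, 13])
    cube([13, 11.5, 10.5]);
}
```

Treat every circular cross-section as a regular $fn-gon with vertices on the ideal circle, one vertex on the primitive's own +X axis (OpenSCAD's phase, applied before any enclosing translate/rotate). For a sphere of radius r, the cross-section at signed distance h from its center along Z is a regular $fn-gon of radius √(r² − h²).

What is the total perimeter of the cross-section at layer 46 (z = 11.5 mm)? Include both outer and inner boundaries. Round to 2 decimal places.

68.93 mm

At z = 11.5 mm: the r=11 sphere contributes a regular 32-gon of circumradius √(11²−0.5²) = 10.989 (perimeter = 2·32·10.989·sin(180°/32) = 68.93 mm); the cube at (5, 6) is absent (z outside [13, 23.5]); Combining (union): only the r=11 sphere is present, so the union is just that shape — boundary = 68.93 mm. Overall, the cross-section is a single solid region. Total boundary length (outer) = 68.93 mm.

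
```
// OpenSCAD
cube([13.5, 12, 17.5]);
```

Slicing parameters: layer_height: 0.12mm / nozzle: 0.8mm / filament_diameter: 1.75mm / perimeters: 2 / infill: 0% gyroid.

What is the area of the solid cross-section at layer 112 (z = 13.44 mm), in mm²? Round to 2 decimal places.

162.00 mm²

At z = 13.44 mm: the cube (footprint 13.5×12) is included at this height (area 162.00 mm²). Overall, the cross-section is a single solid region. Net area = 162.00 mm².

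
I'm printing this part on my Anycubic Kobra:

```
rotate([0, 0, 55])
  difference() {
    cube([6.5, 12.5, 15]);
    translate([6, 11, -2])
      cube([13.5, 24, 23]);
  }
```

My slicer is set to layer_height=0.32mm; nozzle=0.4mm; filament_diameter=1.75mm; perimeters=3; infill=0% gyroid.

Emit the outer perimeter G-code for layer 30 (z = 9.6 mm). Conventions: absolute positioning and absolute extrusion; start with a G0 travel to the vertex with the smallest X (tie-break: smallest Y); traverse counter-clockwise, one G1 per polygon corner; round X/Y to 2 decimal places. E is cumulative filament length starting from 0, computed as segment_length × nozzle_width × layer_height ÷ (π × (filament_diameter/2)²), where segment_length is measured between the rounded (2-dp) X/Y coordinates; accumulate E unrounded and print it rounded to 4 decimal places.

G0 X-10.24 Y7.17 Z9.60
G1 X0.00 Y0.00 E0.6652
G1 X3.73 Y5.32 E1.0110
G1 X-5.28 Y11.63 E1.5964
G1 X-5.57 Y11.22 E1.6231
G1 X-6.80 Y12.08 E1.7030
G1 X-10.24 Y7.17 E2.0220

At z = 9.6 mm: the 6.5×12.5 cube contributes its full rectangle; the 13.5×24 cube at (6, 11) contributes its full rectangle; Taking the first minus the rest: starting from the 6.5×12.5 cube, the 13.5×24 cube at (6, 11) partially overlaps it — only the 0.75 mm² overlap (of its 324.00 mm²) is removed, clipping the outline — 1 connected region; (whole slice rotated 55° about Z — lengths, areas and connectivity unchanged). The outline is a single polygon with 6 vertices. Extrusion per mm of travel: 0.4 × 0.32 / (π × 0.875²) = 0.053216. Accumulating E over each segment gives final E = 2.0220.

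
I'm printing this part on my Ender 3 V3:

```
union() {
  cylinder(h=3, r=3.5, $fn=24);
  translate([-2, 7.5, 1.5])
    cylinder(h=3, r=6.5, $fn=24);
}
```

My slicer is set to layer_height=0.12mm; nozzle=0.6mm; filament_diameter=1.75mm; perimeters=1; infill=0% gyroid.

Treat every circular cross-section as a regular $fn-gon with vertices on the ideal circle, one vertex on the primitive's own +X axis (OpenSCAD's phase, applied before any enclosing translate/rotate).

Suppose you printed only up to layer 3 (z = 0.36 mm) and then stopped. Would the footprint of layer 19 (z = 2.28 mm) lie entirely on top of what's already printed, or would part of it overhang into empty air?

Compare the two slices. At z = 0.36: the r=3.5 cylinder contributes a regular 24-gon of circumradius 3.5 (area = (24/2)·3.500²·sin(360°/24) = 38.05 mm²); the cylinder at (-2, 7.5) is not intersected at this z (z outside [1.5, 4.5]); Combining (union): only the r=3.5 cylinder is present, so the union is just that shape — area = 38.05 mm². At z = 2.28: the cylinder: section is a regular 24-gon, circumradius r=3.5 (area = (24/2)·3.500²·sin(360°/24) = 38.05 mm²); the r=6.5 cylinder at (-2, 7.5) contributes a regular 24-gon of circumradius 6.5 (area = (24/2)·6.500²·sin(360°/24) = 131.22 mm²); Taking the union: the regions partially overlap — summed areas 169.27 mm² minus the doubly-counted overlap 8.66 mm² gives 160.61 mm² — area = 160.61 mm². Checking containment: at z = 2.28 the cross-section extends beyond the z = 0.36 cross-section by about 122.56 mm².

part overhangs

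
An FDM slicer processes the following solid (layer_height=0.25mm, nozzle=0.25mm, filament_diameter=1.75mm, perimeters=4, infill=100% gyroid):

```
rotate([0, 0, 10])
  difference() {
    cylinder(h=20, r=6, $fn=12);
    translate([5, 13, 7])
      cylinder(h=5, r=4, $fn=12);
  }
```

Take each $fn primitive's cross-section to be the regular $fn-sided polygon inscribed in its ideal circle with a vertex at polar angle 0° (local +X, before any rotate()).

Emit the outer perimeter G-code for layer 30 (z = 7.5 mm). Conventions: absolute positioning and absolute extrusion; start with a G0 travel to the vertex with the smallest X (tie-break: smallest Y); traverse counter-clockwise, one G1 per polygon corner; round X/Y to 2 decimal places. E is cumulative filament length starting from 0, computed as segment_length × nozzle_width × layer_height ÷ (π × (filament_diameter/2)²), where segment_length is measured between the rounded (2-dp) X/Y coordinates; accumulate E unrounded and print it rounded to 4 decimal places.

At z = 7.5 mm: the r=6 cylinder gives a regular 12-gon of circumradius 6 (constant along its height); the r=4 cylinder at (5, 13) gives a regular 12-gon of circumradius 4 (constant along its height); Subtracting the remaining from the first: starting from the r=6 cylinder, the r=4 cylinder at (5, 13) misses the remaining region (no effect) — 1 connected region; (whole slice rotated 10° about Z — lengths, areas and connectivity unchanged). The outline is a single polygon with 12 vertices. Extrusion per mm of travel: 0.25 × 0.25 / (π × 0.875²) = 0.025984. Accumulating E over each segment gives final E = 0.9688.

G0 X-5.91 Y-1.04 Z7.50
G1 X-4.60 Y-3.86 E0.0808
G1 X-2.05 Y-5.64 E0.1616
G1 X1.04 Y-5.91 E0.2422
G1 X3.86 Y-4.60 E0.3230
G1 X5.64 Y-2.05 E0.4038
G1 X5.91 Y1.04 E0.4844
G1 X4.60 Y3.86 E0.5652
G1 X2.05 Y5.64 E0.6460
G1 X-1.04 Y5.91 E0.7266
G1 X-3.86 Y4.60 E0.8074
G1 X-5.64 Y2.05 E0.8882
G1 X-5.91 Y-1.04 E0.9688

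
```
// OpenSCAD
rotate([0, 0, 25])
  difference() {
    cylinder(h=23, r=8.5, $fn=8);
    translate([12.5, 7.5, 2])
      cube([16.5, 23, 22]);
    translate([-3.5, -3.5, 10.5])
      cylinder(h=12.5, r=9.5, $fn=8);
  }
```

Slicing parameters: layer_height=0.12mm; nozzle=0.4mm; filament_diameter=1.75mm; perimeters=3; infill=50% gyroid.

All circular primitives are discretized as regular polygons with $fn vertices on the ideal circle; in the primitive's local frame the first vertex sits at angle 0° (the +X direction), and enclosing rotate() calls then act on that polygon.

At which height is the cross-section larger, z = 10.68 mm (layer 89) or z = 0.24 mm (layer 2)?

Layer 89 (z = 10.68): the cylinder: section is a regular 8-gon, circumradius r=8.5 (area = (8/2)·8.500²·sin(360°/8) = 204.35 mm²); the 16.5×23 cube at (12.5, 7.5) contributes its full rectangle (area 379.50 mm²); the r=9.5 cylinder at (-3.5, -3.5) gives a regular 8-gon of circumradius 9.5 (constant along its height) (area = (8/2)·9.500²·sin(360°/8) = 255.27 mm²); After the difference (first − rest): starting from the r=8.5 cylinder (204.35 mm²), the 16.5×23 cube at (12.5, 7.5) misses the remaining region (no effect); the r=9.5 cylinder at (-3.5, -3.5) partially overlaps it — only the 144.58 mm² overlap (of its 255.27 mm²) is removed, clipping the outline — area = 59.77 mm²; (whole slice rotated 25° about Z — lengths, areas and connectivity unchanged). So its area = 59.77 mm². Layer 2 (z = 0.24): the r=8.5 cylinder contributes a regular 8-gon of circumradius 8.5 (area = (8/2)·8.500²·sin(360°/8) = 204.35 mm²); the cube at (12.5, 7.5) is not intersected at this z (z outside [2, 24]); the cylinder at (-3.5, -3.5) is absent (z outside [10.5, 23]); Subtracting the remaining from the first: none of the subtracted shapes is present at this height, so the r=8.5 cylinder is unchanged — area = 204.35 mm²; (rotated 25° about Z; rotation is an isometry so areas/perimeters/island counts are preserved). So its area = 204.35 mm². Layer 2 is larger (204.35 vs 59.77 mm²).

layer 2 (z = 0.24 mm)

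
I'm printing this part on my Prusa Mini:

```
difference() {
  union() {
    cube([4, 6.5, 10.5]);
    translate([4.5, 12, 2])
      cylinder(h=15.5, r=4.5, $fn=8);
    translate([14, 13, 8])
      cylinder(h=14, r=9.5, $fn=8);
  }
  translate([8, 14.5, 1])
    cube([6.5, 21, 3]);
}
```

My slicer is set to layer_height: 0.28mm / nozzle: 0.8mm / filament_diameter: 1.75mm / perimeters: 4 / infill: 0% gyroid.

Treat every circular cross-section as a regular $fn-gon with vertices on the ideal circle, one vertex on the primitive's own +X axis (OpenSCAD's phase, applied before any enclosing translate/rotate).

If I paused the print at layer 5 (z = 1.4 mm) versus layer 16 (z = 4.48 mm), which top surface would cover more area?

layer 16 (z = 4.48 mm)

Layer 5 (z = 1.4): the cube is present — its section is the full 4×6.5 rectangle (area 26.00 mm²); the cylinder at (4.5, 12) is absent (z outside [2, 17.5]); the cylinder at (14, 13) does not reach this height (z outside [8, 22]); Taking the union: only the 4×6.5 cube is present, so the union is just that shape — area = 26.00 mm²; the 6.5×21 cube at (8, 14.5) contributes its full rectangle (area 136.50 mm²); After the difference (first − rest): starting from the result so far (26.00 mm²), the 6.5×21 cube at (8, 14.5) misses the remaining region (no effect) — area = 26.00 mm². So its area = 26.00 mm². Layer 16 (z = 4.48): the cube is present — its section is the full 4×6.5 rectangle (area 26.00 mm²); the r=4.5 cylinder at (4.5, 12) gives a regular 8-gon of circumradius 4.5 (constant along its height) (area = (8/2)·4.500²·sin(360°/8) = 57.28 mm²); the cylinder at (14, 13) is not intersected at this z (z outside [8, 22]); Merging all regions: the 2 present regions are separate (no shared area or edge), so areas and boundary lengths simply add and each stays a separate island — area = 83.28 mm²; the cube at (8, 14.5) is absent (z outside [1, 4]); Taking the first minus the rest: none of the subtracted shapes is present at this height, so the result so far is unchanged — area = 83.28 mm². So its area = 83.28 mm². Layer 16 is larger (83.28 vs 26.00 mm²).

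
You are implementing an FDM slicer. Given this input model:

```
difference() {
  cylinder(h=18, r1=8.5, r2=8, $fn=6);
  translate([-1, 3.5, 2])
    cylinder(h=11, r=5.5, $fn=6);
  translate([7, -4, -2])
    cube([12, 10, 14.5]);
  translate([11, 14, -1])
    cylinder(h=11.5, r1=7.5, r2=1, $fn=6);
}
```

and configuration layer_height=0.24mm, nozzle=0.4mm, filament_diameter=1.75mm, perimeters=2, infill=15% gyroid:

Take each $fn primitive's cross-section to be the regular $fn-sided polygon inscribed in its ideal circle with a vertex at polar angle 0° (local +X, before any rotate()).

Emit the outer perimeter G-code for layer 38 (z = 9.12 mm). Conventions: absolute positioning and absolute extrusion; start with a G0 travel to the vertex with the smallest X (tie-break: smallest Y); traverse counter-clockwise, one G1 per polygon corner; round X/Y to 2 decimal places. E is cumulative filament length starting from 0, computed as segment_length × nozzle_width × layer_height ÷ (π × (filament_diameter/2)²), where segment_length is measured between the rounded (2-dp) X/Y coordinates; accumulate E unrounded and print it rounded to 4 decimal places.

At z = 9.12 mm: the cone: at t=0.507 of its height the radius interpolates to r₁+(r₂−r₁)t = 8.247, giving a regular 6-gon of that circumradius; the r=5.5 cylinder at (-1, 3.5) gives a regular 6-gon of circumradius 5.5 (constant along its height); the cube at (7, -4) is present — its section is the full 12×10 rectangle; the cone at (11, 14) contributes a regular 6-gon of circumradius 1.780 (interpolated between r1=7.5 and r2=1 at t=0.880); After the difference (first − rest): starting from the cone, the r=5.5 cylinder at (-1, 3.5) partially overlaps it — only the 70.67 mm² overlap (of its 78.59 mm²) is removed, clipping the outline; the 12×10 cube at (7, -4) partially overlaps it — only the 2.69 mm² overlap (of its 120.00 mm²) is removed, clipping the outline; the cone at (11, 14) misses the remaining region (no effect) — 1 connected region. The outline is a single polygon with 11 vertices. Extrusion per mm of travel: 0.4 × 0.24 / (π × 0.875²) = 0.039912. Accumulating E over each segment gives final E = 2.3237.

G0 X-8.25 Y0.00 Z9.12
G1 X-4.12 Y-7.14 E0.3292
G1 X4.12 Y-7.14 E0.6581
G1 X7.00 Y-2.16 E0.8877
G1 X7.00 Y2.16 E1.0601
G1 X4.12 Y7.14 E1.2897
G1 X2.40 Y7.14 E1.3584
G1 X4.50 Y3.50 E1.5261
G1 X1.75 Y-1.26 E1.7455
G1 X-3.75 Y-1.26 E1.9650
G1 X-6.36 Y3.26 E2.1733
G1 X-8.25 Y0.00 E2.3237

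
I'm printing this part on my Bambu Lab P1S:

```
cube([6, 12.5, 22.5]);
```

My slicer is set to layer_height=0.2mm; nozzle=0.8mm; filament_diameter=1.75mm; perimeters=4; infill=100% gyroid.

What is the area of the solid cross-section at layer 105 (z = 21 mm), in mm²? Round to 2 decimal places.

75.00 mm²

At z = 21 mm: the cube is present — its section is the full 6×12.5 rectangle (area 75.00 mm²). Overall, the cross-section is a single solid region. Net area = 75.00 mm².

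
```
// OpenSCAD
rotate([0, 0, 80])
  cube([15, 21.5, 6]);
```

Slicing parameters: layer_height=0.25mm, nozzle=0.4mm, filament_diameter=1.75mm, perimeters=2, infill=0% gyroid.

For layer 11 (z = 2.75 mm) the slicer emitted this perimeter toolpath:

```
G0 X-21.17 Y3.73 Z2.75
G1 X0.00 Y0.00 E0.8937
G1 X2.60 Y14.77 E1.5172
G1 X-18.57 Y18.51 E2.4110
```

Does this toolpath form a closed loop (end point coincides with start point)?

Start point (G0): (-21.17, 3.73). End point (last G1): the path does not return to the start — open.

no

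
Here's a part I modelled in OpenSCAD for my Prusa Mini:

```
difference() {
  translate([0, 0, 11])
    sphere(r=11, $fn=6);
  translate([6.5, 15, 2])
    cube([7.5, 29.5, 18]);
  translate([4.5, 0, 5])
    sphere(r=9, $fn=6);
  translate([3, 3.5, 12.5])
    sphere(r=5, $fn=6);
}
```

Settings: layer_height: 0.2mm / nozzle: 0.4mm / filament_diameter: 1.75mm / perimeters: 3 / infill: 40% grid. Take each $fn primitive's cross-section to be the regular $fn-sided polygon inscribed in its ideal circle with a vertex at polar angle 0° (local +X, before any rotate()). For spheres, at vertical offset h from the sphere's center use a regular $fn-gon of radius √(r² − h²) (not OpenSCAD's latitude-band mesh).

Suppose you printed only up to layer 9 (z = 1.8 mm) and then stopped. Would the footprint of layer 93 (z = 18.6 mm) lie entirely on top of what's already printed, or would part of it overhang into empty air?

Compare the two slices. At z = 1.8: the r=11 sphere slices to a regular 6-gon of circumradius 6.030 (√(r²−h²) with h=9.2 from center) (area = (6/2)·6.030²·sin(360°/6) = 94.47 mm²); the cube at (6.5, 15) does not reach this height (z outside [2, 20]); the r=9 sphere at (4.5, 0) slices to a regular 6-gon of circumradius 8.412 (√(r²−h²) with h=3.2 from center) (area = (6/2)·8.412²·sin(360°/6) = 183.84 mm²); the sphere at (3, 3.5) is absent (|z−center|=10.700 > r=5); Subtracting the remaining from the first: starting from the r=11 sphere (94.47 mm²), the r=9 sphere at (4.5, 0) partially overlaps it — only the 72.35 mm² overlap (of its 183.84 mm²) is removed, clipping the outline — area = 22.12 mm². At z = 18.6: the r=11 sphere contributes a regular 6-gon of circumradius √(11²−7.6²) = 7.952 (area = (6/2)·7.952²·sin(360°/6) = 164.30 mm²); the 7.5×29.5 cube at (6.5, 15) contributes its full rectangle (area 221.25 mm²); the sphere at (4.5, 0) is absent (|z−center|=13.600 > r=9); the sphere at (3, 3.5) is absent (|z−center|=6.100 > r=5); Subtracting the remaining from the first: starting from the r=11 sphere (164.30 mm²), the 7.5×29.5 cube at (6.5, 15) misses the remaining region (no effect) — area = 164.30 mm². Checking containment: at z = 18.6 the cross-section extends beyond the z = 1.8 cross-section by about 142.18 mm².

part overhangs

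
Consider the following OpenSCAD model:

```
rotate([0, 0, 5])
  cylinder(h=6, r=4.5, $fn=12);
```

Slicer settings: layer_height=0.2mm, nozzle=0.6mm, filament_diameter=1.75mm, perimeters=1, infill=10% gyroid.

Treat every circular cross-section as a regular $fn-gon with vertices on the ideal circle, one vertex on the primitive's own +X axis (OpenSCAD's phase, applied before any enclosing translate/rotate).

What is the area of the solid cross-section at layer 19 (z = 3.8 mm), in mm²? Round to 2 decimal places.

60.75 mm²

At z = 3.8 mm: the r=4.5 cylinder gives a regular 12-gon of circumradius 4.5 (constant along its height) (area = (12/2)·4.500²·sin(360°/12) = 60.75 mm²); (whole slice rotated 5° about Z — lengths, areas and connectivity unchanged). Overall, the cross-section is a single solid region. Net area = 60.75 mm².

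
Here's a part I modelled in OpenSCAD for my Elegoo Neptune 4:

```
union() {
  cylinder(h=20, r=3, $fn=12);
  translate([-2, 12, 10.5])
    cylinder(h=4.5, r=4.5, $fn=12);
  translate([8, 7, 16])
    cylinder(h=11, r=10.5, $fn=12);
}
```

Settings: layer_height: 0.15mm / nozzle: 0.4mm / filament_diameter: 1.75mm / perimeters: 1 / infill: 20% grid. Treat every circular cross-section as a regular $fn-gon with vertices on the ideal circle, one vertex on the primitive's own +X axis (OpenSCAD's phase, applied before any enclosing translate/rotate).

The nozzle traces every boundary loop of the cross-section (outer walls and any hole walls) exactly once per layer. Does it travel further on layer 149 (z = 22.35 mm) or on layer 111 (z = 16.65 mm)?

layer 111 (z = 16.65 mm)

Layer 149 (z = 22.35): the cylinder is absent (z outside [0, 20]); the cylinder at (-2, 12) is absent (z outside [10.5, 15]); the cylinder at (8, 7): section is a regular 12-gon, circumradius r=10.5 (perimeter = 2·12·10.500·sin(180°/12) = 65.22 mm); Combining (union): only the r=10.5 cylinder at (8, 7) is present, so the union is just that shape — boundary = 65.22 mm. So its perimeter = 65.22 mm. Layer 111 (z = 16.65): the r=3 cylinder gives a regular 12-gon of circumradius 3 (constant along its height) (perimeter = 2·12·3.000·sin(180°/12) = 18.63 mm); the cylinder at (-2, 12) does not reach this height (z outside [10.5, 15]); the r=10.5 cylinder at (8, 7) contributes a regular 12-gon of circumradius 10.5 (perimeter = 2·12·10.500·sin(180°/12) = 65.22 mm); Merging all regions: the regions partially overlap (shared area 10.59 mm²), so the edge portions inside another operand are dropped and the merged outline is re-measured after clipping — boundary = 70.12 mm. So its perimeter = 70.12 mm. Layer 111 is larger (70.12 vs 65.22 mm).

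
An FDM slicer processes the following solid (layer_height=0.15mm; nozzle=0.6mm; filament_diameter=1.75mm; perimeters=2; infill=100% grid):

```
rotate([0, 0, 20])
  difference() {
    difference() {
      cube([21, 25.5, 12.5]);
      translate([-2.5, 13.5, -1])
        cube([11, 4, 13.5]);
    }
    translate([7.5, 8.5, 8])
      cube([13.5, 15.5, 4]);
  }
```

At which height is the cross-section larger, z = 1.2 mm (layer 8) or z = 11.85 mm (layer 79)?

layer 8 (z = 1.2 mm)

Layer 8 (z = 1.2): the 21×25.5 cube contributes its full rectangle (area 535.50 mm²); the cube at (-2.5, 13.5) (footprint 11×4) is included at this height (area 44.00 mm²); Subtracting the remaining from the first: starting from the 21×25.5 cube (535.50 mm²), the 11×4 cube at (-2.5, 13.5) partially overlaps it — only the 34.00 mm² overlap (of its 44.00 mm²) is removed, clipping the outline — area = 501.50 mm²; the cube at (7.5, 8.5) is absent (z outside [8, 12]); Taking the first minus the rest: none of the subtracted shapes is present at this height, so that combined region is unchanged — area = 501.50 mm²; (rotated 20° about Z; rotation is an isometry so areas/perimeters/island counts are preserved). So its area = 501.50 mm². Layer 79 (z = 11.85): the 21×25.5 cube contributes its full rectangle (area 535.50 mm²); the 11×4 cube at (-2.5, 13.5) contributes its full rectangle (area 44.00 mm²); Subtracting the remaining from the first: starting from the 21×25.5 cube (535.50 mm²), the 11×4 cube at (-2.5, 13.5) partially overlaps it — only the 34.00 mm² overlap (of its 44.00 mm²) is removed, clipping the outline — area = 501.50 mm²; the cube at (7.5, 8.5) is present — its section is the full 13.5×15.5 rectangle (area 209.25 mm²); Subtracting the remaining from the first: starting from that combined region (501.50 mm²), the 13.5×15.5 cube at (7.5, 8.5) partially overlaps it — only the 205.25 mm² overlap (of its 209.25 mm²) is removed, clipping the outline — area = 296.25 mm²; (whole slice rotated 20° about Z — lengths, areas and connectivity unchanged). So its area = 296.25 mm². Layer 8 is larger (501.50 vs 296.25 mm²).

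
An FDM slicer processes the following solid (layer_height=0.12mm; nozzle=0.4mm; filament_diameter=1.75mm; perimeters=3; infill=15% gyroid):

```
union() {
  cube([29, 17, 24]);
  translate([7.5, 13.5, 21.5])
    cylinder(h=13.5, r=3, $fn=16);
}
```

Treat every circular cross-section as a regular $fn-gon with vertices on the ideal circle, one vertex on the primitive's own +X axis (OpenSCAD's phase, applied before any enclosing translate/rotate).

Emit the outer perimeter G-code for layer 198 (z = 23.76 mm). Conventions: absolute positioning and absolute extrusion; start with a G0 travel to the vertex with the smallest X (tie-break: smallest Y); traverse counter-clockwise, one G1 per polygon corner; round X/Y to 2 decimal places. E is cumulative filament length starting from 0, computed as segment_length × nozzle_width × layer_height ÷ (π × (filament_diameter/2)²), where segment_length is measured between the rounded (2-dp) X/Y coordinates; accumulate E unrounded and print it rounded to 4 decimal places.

G0 X0.00 Y0.00 Z23.76
G1 X29.00 Y0.00 E0.5787
G1 X29.00 Y17.00 E0.9180
G1 X0.00 Y17.00 E1.4967
G1 X0.00 Y0.00 E1.8360

At z = 23.76 mm: the 29×17 cube contributes its full rectangle; the r=3 cylinder at (7.5, 13.5) contributes a regular 16-gon of circumradius 3; Taking the union: the r=3 cylinder at (7.5, 13.5) lies entirely inside the 29×17 cube, so the union is just the 29×17 cube — 1 connected region. The outline is a single polygon with 4 vertices. Extrusion per mm of travel: 0.4 × 0.12 / (π × 0.875²) = 0.019956. Accumulating E over each segment gives final E = 1.8360.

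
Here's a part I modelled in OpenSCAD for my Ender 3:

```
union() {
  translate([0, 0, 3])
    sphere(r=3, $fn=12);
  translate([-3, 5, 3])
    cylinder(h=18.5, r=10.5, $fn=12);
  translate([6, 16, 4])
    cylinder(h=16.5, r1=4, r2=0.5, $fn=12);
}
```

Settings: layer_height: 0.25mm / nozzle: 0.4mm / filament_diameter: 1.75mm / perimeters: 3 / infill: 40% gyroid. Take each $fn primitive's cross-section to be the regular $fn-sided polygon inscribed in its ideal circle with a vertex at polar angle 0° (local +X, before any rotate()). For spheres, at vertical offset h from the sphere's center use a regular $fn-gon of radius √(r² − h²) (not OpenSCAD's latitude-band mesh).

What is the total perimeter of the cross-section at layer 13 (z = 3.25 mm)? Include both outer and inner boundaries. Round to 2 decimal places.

At z = 3.25 mm: the r=3 sphere contributes a regular 12-gon of circumradius √(3²−0.25²) = 2.990 (perimeter = 2·12·2.990·sin(180°/12) = 18.57 mm); the cylinder at (-3, 5): section is a regular 12-gon, circumradius r=10.5 (perimeter = 2·12·10.500·sin(180°/12) = 65.22 mm); the cone at (6, 16) is not intersected at this z (z outside [4, 20.5]); Merging all regions: the r=3 sphere lies entirely inside the r=10.5 cylinder at (-3, 5), so the union is just the r=10.5 cylinder at (-3, 5) — boundary = 65.22 mm. Overall, the cross-section is a single solid region. Total boundary length (outer) = 65.22 mm.

65.22 mm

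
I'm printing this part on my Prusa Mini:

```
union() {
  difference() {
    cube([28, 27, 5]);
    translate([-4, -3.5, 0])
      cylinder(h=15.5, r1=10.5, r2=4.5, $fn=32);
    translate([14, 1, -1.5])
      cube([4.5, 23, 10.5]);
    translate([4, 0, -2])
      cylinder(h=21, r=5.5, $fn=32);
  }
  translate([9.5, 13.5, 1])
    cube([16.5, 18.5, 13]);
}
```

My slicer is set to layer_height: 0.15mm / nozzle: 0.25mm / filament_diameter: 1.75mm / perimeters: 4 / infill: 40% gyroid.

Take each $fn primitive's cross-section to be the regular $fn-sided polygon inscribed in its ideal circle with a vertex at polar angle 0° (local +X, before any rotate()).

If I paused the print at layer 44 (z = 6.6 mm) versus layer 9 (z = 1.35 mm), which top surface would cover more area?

layer 9 (z = 1.35 mm)

Layer 44 (z = 6.6): the cube does not reach this height (z outside [0, 5]); the cone at (-4, -3.5) contributes a regular 32-gon of circumradius 7.945 (interpolated between r1=10.5 and r2=4.5 at t=0.426) (area = (32/2)·7.945²·sin(360°/32) = 197.04 mm²); the 4.5×23 cube at (14, 1) contributes its full rectangle (area 103.50 mm²); the cylinder at (4, 0): section is a regular 32-gon, circumradius r=5.5 (area = (32/2)·5.500²·sin(360°/32) = 94.42 mm²); Subtracting the remaining from the first: the first operand is absent here, so nothing remains; the cube at (9.5, 13.5) (footprint 16.5×18.5) is included at this height (area 305.25 mm²); Taking the union: only the 16.5×18.5 cube at (9.5, 13.5) is present, so the union is just that shape — area = 305.25 mm². So its area = 305.25 mm². Layer 9 (z = 1.35): the cube is present — its section is the full 28×27 rectangle (area 756.00 mm²); the cone at (-4, -3.5) contributes a regular 32-gon of circumradius 9.977 (interpolated between r1=10.5 and r2=4.5 at t=0.087) (area = (32/2)·9.977²·sin(360°/32) = 310.74 mm²); the cube at (14, 1) (footprint 4.5×23) is included at this height (area 103.50 mm²); the r=5.5 cylinder at (4, 0) gives a regular 32-gon of circumradius 5.5 (constant along its height) (area = (32/2)·5.500²·sin(360°/32) = 94.42 mm²); After the difference (first − rest): starting from the 28×27 cube (756.00 mm²), the cone at (-4, -3.5) partially overlaps it — only the 18.93 mm² overlap (of its 310.74 mm²) is removed, clipping the outline; the 4.5×23 cube at (14, 1) lies wholly inside it (removes its full 103.50 mm² and its 55.00 mm outline becomes a hole wall); the r=5.5 cylinder at (4, 0) partially overlaps it — only the 25.72 mm² overlap (of its 94.42 mm²) is removed, clipping the outline — area = 607.85 mm²; the cube at (9.5, 13.5) (footprint 16.5×18.5) is included at this height (area 305.25 mm²); Combining (union): the regions partially overlap — summed areas 913.10 mm² minus the doubly-counted overlap 175.50 mm² gives 737.60 mm² — area = 737.60 mm². So its area = 737.60 mm². Layer 9 is larger (737.60 vs 305.25 mm²).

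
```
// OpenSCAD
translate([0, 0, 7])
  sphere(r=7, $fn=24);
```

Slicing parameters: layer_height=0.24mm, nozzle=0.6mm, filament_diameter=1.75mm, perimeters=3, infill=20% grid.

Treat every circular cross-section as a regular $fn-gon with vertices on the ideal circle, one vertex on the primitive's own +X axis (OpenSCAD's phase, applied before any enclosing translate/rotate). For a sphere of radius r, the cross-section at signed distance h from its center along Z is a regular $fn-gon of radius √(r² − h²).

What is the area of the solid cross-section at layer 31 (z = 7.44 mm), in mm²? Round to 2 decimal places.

151.58 mm²

At z = 7.44 mm: the r=7 sphere contributes a regular 24-gon of circumradius √(7²−0.44²) = 6.986 (area = (24/2)·6.986²·sin(360°/24) = 151.58 mm²). Overall, the cross-section is a single solid region. Net area = 151.58 mm².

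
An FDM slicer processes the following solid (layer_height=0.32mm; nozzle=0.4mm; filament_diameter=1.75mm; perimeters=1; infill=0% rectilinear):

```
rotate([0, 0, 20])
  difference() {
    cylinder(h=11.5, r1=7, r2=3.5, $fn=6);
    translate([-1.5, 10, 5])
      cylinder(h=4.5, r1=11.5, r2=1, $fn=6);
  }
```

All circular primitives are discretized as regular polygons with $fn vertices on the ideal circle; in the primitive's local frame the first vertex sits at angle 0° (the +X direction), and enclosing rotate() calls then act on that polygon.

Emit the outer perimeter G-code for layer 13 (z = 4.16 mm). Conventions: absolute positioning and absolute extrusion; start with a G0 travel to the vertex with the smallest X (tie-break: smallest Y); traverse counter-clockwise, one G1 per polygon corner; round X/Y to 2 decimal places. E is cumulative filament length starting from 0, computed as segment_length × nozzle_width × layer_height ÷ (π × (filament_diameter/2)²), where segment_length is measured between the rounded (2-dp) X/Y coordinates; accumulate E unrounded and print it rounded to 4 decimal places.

G0 X-5.39 Y-1.96 Z4.16
G1 X-1.00 Y-5.65 E0.3052
G1 X4.39 Y-3.69 E0.6104
G1 X5.39 Y1.96 E0.9157
G1 X1.00 Y5.65 E1.2209
G1 X-4.39 Y3.69 E1.5261
G1 X-5.39 Y-1.96 E1.8315

At z = 4.16 mm: the cone: at t=0.362 of its height the radius interpolates to r₁+(r₂−r₁)t = 5.734, giving a regular 6-gon of that circumradius; the cone at (-1.5, 10) is absent (z outside [5, 9.5]); Taking the first minus the rest: none of the subtracted shapes is present at this height, so the cone is unchanged — 1 connected region; (whole slice rotated 20° about Z — lengths, areas and connectivity unchanged). The outline is a single polygon with 6 vertices. Extrusion per mm of travel: 0.4 × 0.32 / (π × 0.875²) = 0.053216. Accumulating E over each segment gives final E = 1.8315.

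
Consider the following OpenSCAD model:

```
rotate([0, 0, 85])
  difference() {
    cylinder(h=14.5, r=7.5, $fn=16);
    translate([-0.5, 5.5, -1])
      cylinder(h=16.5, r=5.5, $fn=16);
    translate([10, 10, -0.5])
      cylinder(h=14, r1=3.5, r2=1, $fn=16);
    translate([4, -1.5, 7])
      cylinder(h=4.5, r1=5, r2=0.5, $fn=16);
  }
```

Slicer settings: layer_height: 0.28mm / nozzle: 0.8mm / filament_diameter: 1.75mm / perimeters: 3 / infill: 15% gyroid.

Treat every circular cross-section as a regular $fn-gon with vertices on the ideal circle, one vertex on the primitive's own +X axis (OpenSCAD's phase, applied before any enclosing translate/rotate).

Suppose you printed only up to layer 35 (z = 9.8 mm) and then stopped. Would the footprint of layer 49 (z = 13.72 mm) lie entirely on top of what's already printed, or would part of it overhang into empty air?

part overhangs

Compare the two slices. At z = 9.8: the r=7.5 cylinder contributes a regular 16-gon of circumradius 7.5 (area = (16/2)·7.500²·sin(360°/16) = 172.21 mm²); the r=5.5 cylinder at (-0.5, 5.5) contributes a regular 16-gon of circumradius 5.5 (area = (16/2)·5.500²·sin(360°/16) = 92.61 mm²); the cone at (10, 10) (r1=3.5→r2=1) has section circumradius 1.661 here — a regular 16-gon (area = (16/2)·1.661²·sin(360°/16) = 8.44 mm²); the cone at (4, -1.5): at t=0.622 of its height the radius interpolates to r₁+(r₂−r₁)t = 2.200, giving a regular 16-gon of that circumradius (area = (16/2)·2.200²·sin(360°/16) = 14.82 mm²); After the difference (first − rest): starting from the r=7.5 cylinder (172.21 mm²), the r=5.5 cylinder at (-0.5, 5.5) partially overlaps it — only the 58.79 mm² overlap (of its 92.61 mm²) is removed, clipping the outline; the cone at (10, 10) misses the remaining region (no effect); the cone at (4, -1.5) lies wholly inside it (removes its full 14.82 mm² and its 13.73 mm outline becomes a hole wall) — area = 98.60 mm²; (rotated 85° about Z; rotation is an isometry so areas/perimeters/island counts are preserved). At z = 13.72: the r=7.5 cylinder contributes a regular 16-gon of circumradius 7.5 (area = (16/2)·7.500²·sin(360°/16) = 172.21 mm²); the cylinder at (-0.5, 5.5): section is a regular 16-gon, circumradius r=5.5 (area = (16/2)·5.500²·sin(360°/16) = 92.61 mm²); the cone at (10, 10) is not intersected at this z (z outside [-0.5, 13.5]); the cone at (4, -1.5) is absent (z outside [7, 11.5]); After the difference (first − rest): starting from the r=7.5 cylinder (172.21 mm²), the r=5.5 cylinder at (-0.5, 5.5) partially overlaps it — only the 58.79 mm² overlap (of its 92.61 mm²) is removed, clipping the outline — area = 113.42 mm²; (whole slice rotated 85° about Z — lengths, areas and connectivity unchanged). Checking containment: at z = 13.72 the cross-section extends beyond the z = 9.8 cross-section by about 14.82 mm².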